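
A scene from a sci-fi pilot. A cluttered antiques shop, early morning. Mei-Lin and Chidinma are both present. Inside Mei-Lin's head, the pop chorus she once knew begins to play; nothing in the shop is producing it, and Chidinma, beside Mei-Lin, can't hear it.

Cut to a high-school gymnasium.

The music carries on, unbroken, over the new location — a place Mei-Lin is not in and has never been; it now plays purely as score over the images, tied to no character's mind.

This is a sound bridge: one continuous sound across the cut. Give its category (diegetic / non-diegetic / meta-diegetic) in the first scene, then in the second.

Scene one: the music exists only inside Mei-Lin's mind; Chidinma can't hear it → meta-diegetic.
Scene two: it's detached from Mei-Lin entirely and plays over unrelated images with no in-world source — conventional underscore → non-diegetic.

meta-diegetic, non-diegetic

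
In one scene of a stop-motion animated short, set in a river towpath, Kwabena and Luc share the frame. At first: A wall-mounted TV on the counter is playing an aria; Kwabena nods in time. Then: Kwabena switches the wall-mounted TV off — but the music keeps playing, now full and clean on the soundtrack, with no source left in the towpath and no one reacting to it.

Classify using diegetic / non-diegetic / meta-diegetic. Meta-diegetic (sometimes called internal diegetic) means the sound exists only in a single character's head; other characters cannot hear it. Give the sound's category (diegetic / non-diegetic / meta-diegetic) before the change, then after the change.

Before the change: a wall-mounted TV is a real in-scene source and Kwabena reacts to it → diegetic.
After the change: there is no longer any in-world source and no one can hear it — it has become underscore → non-diegetic.

diegetic, non-diegetic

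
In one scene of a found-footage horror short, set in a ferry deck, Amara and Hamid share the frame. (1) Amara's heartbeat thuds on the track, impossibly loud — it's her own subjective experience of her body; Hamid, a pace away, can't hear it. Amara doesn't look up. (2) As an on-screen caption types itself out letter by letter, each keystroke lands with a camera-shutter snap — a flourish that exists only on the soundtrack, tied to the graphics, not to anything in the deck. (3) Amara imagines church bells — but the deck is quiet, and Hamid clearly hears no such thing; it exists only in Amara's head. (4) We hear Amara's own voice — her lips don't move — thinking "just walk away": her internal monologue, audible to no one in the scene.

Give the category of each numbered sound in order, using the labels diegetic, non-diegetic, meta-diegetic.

meta-diegetic, non-diegetic, meta-diegetic, meta-diegetic

(1) a subjective body sound — Amara's private perception, inaudible to Hamid → meta-diegetic.
(2) is non-diegetic: sound married to a title/caption — outside the diegesis by definition.
(3) subjective to Amara: the deck is silent and Hamid hears nothing → meta-diegetic.
(4) is meta-diegetic: it's Amara's unspoken thought, heard only by the audience via her subjectivity.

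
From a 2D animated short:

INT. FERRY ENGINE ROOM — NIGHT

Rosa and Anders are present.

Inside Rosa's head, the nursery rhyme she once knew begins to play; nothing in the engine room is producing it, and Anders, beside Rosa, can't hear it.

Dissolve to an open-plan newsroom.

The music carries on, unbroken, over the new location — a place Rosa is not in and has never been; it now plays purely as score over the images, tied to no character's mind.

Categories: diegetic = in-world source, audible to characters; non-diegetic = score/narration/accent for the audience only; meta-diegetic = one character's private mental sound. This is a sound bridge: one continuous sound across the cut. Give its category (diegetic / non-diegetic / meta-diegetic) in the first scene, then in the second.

meta-diegetic, non-diegetic

Scene one: the music exists only inside Rosa's mind; Anders can't hear it → meta-diegetic.
Scene two: it's detached from Rosa entirely and plays over unrelated images with no in-world source — conventional underscore → non-diegetic.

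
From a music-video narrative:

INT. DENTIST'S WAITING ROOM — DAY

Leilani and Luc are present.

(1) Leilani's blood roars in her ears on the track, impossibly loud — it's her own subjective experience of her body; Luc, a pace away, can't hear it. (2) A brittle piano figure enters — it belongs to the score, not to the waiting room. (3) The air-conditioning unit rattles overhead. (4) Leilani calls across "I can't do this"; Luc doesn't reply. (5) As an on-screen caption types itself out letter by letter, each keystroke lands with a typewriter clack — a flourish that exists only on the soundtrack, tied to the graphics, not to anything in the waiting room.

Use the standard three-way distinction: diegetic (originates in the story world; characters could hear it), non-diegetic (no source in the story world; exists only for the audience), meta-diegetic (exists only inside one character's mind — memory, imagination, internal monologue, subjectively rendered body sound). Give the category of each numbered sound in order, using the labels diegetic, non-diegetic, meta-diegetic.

Sound (1): a subjective body sound — Leilani's private perception, inaudible to Luc, so meta-diegetic.
(2) score with no on-screen or off-screen source; it exists for the audience alone → non-diegetic.
(3) it's the actual ambient sound of the location → diegetic.
(4) is diegetic: spoken by a character present in the story world.
(5) is non-diegetic: the caption isn't part of the story world, so neither is the sound tied to it.

meta-diegetic, non-diegetic, diegetic, diegetic, non-diegetic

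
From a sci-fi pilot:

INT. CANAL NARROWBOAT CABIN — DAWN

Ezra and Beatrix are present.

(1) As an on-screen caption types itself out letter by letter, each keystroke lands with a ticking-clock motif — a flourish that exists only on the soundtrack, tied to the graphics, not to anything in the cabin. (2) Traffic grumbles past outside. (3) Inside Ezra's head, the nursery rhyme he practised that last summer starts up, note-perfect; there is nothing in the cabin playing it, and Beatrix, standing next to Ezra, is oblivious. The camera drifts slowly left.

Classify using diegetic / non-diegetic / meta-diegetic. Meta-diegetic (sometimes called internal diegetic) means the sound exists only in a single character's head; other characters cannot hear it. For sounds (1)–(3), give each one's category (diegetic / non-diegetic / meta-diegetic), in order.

Sound (1): it accompanies on-screen graphics, not anything inside the story world, so non-diegetic.
(2) ambient/room sound belonging to the story's physical space → diegetic.
Sound (3): the music is a memory playing inside Ezra's mind alone; no real-world source, Beatrix can't hear it, so meta-diegetic.

non-diegetic, diegetic, meta-diegetic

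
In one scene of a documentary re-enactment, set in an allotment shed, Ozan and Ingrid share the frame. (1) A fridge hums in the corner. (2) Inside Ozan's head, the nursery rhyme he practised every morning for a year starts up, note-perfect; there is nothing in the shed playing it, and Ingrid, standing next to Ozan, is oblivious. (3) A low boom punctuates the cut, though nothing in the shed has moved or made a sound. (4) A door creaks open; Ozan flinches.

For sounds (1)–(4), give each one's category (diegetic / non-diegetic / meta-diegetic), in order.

Sound (1): a fridge is part of the location's real environment, so diegetic.
(2) is meta-diegetic: the music is a memory playing inside Ozan's mind alone; no real-world source, Ingrid can't hear it.
Sound (3): it's a sound-design accent with no in-world source; no one in the scene can hear it, so non-diegetic.
Sound (4): the sound comes from a door physically present in the location, so diegetic.

diegetic, meta-diegetic, non-diegetic, diegetic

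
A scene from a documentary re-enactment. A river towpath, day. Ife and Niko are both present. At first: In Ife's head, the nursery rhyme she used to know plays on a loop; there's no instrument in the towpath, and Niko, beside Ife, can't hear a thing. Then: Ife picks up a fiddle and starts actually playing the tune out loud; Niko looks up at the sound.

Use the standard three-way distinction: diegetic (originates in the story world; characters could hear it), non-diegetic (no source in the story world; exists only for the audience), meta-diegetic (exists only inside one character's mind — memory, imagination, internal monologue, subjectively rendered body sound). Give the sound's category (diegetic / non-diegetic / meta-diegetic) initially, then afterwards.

Initially: the tune exists only as Ife's private memory; Niko can't hear it → meta-diegetic.
Afterwards: Ife is now producing it live on a fiddle, in the room, and Niko hears it → diegetic.

meta-diegetic, diegetic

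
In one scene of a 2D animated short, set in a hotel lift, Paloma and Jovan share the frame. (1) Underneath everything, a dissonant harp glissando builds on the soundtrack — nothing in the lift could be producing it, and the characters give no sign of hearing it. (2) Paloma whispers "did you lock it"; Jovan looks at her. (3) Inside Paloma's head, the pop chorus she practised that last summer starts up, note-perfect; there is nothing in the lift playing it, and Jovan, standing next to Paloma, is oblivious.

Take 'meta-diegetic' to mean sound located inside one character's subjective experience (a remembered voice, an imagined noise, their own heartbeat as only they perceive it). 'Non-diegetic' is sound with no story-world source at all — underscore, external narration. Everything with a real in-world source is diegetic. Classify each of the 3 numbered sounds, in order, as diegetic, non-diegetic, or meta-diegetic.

non-diegetic, diegetic, meta-diegetic

Sound (1): it has no source in the story world and no character can hear it — it's underscore, so non-diegetic.
(2) Paloma is a character speaking aloud in the scene → diegetic.
Sound (3): remembered music, private to Paloma — Jovan is oblivious because it isn't in the room, so meta-diegetic.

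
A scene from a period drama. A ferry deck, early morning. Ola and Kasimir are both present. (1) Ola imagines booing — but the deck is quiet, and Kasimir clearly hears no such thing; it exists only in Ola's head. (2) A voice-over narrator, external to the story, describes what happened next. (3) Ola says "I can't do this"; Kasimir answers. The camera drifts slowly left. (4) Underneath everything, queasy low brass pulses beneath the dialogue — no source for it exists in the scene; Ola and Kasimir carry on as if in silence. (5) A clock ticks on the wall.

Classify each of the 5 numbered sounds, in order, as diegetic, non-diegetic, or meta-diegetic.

(1) is meta-diegetic: the sound is imagined by Ola; nothing in the story world is producing it and Kasimir can't hear it.
(2) is non-diegetic: commentary laid over the scene from outside the fiction.
(3) on-screen dialogue — Ola speaks and Kasimir is there to hear → diegetic.
(4) nothing in the deck produces it and the characters don't hear it — pure soundtrack → non-diegetic.
Sound (5): the sound comes from a clock physically present in the location, so diegetic.

meta-diegetic, non-diegetic, diegetic, non-diegetic, diegetic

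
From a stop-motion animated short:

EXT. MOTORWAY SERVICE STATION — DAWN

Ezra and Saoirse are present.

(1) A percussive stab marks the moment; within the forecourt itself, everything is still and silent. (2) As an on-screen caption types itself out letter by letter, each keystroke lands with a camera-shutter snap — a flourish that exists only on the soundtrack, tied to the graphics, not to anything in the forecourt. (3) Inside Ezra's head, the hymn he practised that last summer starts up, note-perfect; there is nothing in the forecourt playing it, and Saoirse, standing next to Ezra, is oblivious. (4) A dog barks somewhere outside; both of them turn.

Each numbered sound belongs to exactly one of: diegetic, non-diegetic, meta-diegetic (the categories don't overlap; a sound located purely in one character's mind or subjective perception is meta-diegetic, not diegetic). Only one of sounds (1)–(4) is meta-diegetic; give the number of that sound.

Sound (1): it's a sound-design accent with no in-world source; no one in the scene can hear it, so non-diegetic.
(2) is non-diegetic: it accompanies on-screen graphics, not anything inside the story world.
Sound (3): remembered music, private to Ezra — Saoirse is oblivious because it isn't in the room, so meta-diegetic.
(4) is diegetic: a dog is a real object/event in the scene's world.
Only (3) is meta-diegetic.

3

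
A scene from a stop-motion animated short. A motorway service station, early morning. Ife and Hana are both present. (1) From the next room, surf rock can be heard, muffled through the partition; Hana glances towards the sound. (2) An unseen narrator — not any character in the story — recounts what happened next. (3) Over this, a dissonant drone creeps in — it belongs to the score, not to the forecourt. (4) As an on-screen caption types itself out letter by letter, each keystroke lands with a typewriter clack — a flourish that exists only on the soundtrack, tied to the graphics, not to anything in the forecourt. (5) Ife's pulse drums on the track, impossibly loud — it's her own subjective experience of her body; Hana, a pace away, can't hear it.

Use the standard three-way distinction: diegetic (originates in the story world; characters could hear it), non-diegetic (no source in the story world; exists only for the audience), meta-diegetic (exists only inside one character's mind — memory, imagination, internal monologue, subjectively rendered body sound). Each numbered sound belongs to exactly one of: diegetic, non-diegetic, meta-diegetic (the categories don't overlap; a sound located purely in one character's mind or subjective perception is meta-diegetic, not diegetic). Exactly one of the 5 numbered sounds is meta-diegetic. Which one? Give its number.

(1) it's coming from the next room — a location within the story world — and Hana reacts → diegetic.
(2) is non-diegetic: commentary laid over the scene from outside the fiction.
Sound (3): nothing in the forecourt produces it and the characters don't hear it — pure soundtrack, so non-diegetic.
Sound (4): the caption isn't part of the story world, so neither is the sound tied to it, so non-diegetic.
(5) it's Ife's internal bodily sensation rendered as sound; only Ife 'hears' it → meta-diegetic.
Only (5) is meta-diegetic.

5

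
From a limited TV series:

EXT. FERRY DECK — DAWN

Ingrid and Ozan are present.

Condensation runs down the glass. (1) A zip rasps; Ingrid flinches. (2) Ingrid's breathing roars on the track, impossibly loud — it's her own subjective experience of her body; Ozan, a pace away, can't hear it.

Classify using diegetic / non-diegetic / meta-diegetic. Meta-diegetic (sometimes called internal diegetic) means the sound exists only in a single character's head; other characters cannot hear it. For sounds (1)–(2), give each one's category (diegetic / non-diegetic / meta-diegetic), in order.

diegetic, meta-diegetic

Sound (1): the sound comes from a zip physically present in the location, so diegetic.
(2) is meta-diegetic: point-of-audition from inside Ingrid's body; not a sound in the room.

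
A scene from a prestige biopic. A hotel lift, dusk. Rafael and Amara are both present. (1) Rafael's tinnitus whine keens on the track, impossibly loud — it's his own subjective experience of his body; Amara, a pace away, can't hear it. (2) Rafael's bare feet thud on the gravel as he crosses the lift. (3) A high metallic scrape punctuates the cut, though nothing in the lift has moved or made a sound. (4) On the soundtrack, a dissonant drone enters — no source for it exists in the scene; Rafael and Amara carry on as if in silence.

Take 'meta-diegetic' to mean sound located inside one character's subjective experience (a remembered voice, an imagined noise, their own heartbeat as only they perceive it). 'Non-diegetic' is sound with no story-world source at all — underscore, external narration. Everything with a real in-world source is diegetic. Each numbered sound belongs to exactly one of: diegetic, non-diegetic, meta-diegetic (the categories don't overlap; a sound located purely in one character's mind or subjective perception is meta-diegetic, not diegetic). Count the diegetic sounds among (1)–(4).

1

Sound (1): it's Rafael's internal bodily sensation rendered as sound; only Rafael 'hears' it, so meta-diegetic.
(2) is diegetic: a character's body making contact with the set — an in-world sound.
(3) is non-diegetic: it's a sound-design accent with no in-world source; no one in the scene can hear it.
(4) is non-diegetic: score with no on-screen or off-screen source; it exists for the audience alone.
So 1 of the 4 is diegetic: (2).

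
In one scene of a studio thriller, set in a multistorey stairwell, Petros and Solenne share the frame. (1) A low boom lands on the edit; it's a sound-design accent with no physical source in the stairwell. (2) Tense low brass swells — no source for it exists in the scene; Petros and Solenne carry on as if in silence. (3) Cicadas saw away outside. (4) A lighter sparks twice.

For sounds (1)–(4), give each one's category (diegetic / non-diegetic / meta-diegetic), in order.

Sound (1): it's a sound-design accent with no in-world source; no one in the scene can hear it, so non-diegetic.
(2) is non-diegetic: it has no source in the story world and no character can hear it — it's underscore.
Sound (3): cicadas is part of the location's real environment, so diegetic.
(4) a lighter is a real object/event in the scene's world → diegetic.

non-diegetic, non-diegetic, diegetic, diegetic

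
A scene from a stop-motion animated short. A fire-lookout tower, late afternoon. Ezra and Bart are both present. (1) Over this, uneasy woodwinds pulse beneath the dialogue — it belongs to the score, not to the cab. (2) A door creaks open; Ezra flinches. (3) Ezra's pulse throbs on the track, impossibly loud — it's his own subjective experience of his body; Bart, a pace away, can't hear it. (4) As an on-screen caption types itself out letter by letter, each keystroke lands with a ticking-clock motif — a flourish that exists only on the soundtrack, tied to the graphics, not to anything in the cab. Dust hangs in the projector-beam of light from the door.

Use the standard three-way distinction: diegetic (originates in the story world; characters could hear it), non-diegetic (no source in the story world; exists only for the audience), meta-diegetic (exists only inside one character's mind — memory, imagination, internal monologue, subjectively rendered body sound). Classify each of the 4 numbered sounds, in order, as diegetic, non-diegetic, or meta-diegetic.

Sound (1): it has no source in the story world and no character can hear it — it's underscore, so non-diegetic.
Sound (2): an in-world source (a door); characters could hear it, so diegetic.
(3) a subjective body sound — Ezra's private perception, inaudible to Bart → meta-diegetic.
(4) is non-diegetic: sound married to a title/caption — outside the diegesis by definition.

non-diegetic, diegetic, meta-diegetic, non-diegetic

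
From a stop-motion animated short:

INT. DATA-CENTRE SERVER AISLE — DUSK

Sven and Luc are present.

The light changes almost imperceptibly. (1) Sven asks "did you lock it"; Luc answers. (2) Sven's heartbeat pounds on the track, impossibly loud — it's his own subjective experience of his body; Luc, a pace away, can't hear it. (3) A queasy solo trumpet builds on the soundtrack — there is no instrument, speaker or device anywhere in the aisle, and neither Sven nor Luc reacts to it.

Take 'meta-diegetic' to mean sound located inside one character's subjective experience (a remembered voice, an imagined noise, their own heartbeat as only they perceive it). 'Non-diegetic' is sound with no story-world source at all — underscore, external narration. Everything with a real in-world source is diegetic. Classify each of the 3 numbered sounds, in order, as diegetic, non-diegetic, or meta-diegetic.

diegetic, meta-diegetic, non-diegetic

(1) is diegetic: on-screen dialogue — Sven speaks and Luc is there to hear.
Sound (2): point-of-audition from inside Sven's body; not a sound in the room, so meta-diegetic.
Sound (3): nothing in the aisle produces it and the characters don't hear it — pure soundtrack, so non-diegetic.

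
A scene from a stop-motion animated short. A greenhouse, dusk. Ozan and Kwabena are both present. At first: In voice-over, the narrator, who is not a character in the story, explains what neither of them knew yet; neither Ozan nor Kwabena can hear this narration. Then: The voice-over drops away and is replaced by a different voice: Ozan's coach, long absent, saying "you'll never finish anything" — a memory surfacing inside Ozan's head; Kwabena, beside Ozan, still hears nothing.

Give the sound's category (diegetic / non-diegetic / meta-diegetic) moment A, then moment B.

Moment A: the external narrator addresses only the audience — outside the story world → non-diegetic.
Moment B: the replacement voice is a memory inside Ozan's mind specifically → meta-diegetic.

non-diegetic, meta-diegetic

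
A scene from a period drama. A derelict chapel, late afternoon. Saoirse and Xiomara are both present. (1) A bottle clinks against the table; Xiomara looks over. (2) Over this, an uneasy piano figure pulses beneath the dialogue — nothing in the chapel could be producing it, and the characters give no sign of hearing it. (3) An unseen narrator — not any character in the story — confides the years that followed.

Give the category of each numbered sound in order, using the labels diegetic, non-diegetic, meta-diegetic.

(1) the sound comes from a bottle physically present in the location → diegetic.
Sound (2): it has no source in the story world and no character can hear it — it's underscore, so non-diegetic.
(3) is non-diegetic: external voice-over — not a character, not heard by anyone in the scene.

diegetic, non-diegetic, non-diegetic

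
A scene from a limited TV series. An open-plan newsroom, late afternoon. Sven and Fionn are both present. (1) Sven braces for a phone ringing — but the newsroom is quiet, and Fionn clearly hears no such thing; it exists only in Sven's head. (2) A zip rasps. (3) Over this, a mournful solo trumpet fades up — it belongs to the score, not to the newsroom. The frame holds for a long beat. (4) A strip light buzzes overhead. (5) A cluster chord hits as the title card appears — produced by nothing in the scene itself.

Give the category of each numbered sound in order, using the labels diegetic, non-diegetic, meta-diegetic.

meta-diegetic, diegetic, non-diegetic, diegetic, non-diegetic

(1) is meta-diegetic: the sound is imagined by Sven; nothing in the story world is producing it and Fionn can't hear it.
Sound (2): a zip is a real object/event in the scene's world, so diegetic.
(3) nothing in the newsroom produces it and the characters don't hear it — pure soundtrack → non-diegetic.
(4) it's the actual ambient sound of the location → diegetic.
(5) it's a sound-design accent with no in-world source; no one in the scene can hear it → non-diegetic.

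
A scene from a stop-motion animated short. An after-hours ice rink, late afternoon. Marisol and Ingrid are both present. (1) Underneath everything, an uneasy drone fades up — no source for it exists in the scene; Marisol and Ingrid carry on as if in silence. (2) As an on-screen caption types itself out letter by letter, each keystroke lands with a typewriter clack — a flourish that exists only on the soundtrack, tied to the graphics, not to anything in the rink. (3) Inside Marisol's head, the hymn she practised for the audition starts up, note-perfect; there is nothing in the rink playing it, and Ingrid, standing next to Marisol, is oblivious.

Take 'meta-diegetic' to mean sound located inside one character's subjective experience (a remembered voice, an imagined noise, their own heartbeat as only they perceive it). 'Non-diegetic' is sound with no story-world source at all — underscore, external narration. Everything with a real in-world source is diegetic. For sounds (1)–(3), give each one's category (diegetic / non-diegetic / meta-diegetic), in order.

non-diegetic, non-diegetic, meta-diegetic

(1) it has no source in the story world and no character can hear it — it's underscore → non-diegetic.
(2) sound married to a title/caption — outside the diegesis by definition → non-diegetic.
Sound (3): remembered music, private to Marisol — Ingrid is oblivious because it isn't in the room, so meta-diegetic.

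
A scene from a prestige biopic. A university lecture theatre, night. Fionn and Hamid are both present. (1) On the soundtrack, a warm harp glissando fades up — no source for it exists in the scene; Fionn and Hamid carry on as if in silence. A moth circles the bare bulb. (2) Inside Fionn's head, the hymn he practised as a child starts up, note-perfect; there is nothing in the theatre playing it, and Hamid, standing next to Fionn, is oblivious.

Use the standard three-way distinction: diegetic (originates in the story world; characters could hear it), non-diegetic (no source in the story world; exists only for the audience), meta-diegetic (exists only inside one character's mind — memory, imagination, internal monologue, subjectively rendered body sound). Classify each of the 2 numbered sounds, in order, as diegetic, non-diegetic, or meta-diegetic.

(1) score with no on-screen or off-screen source; it exists for the audience alone → non-diegetic.
(2) it lives in Fionn's subjectivity, not in the theatre → meta-diegetic.

non-diegetic, meta-diegetic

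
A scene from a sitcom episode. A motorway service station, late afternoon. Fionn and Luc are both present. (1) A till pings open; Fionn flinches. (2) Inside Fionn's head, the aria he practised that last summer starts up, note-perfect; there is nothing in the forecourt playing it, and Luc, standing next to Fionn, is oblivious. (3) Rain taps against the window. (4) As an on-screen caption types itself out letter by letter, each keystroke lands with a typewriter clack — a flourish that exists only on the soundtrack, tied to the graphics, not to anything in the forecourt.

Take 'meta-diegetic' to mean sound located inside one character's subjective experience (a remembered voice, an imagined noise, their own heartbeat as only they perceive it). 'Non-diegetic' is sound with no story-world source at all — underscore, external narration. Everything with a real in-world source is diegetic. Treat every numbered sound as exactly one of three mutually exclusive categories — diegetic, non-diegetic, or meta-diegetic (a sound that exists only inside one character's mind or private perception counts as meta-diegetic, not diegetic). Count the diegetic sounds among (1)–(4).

(1) is diegetic: a till is a real object/event in the scene's world.
Sound (2): remembered music, private to Fionn — Luc is oblivious because it isn't in the room, so meta-diegetic.
(3) ambient/room sound belonging to the story's physical space → diegetic.
(4) sound married to a title/caption — outside the diegesis by definition → non-diegetic.
So 2 of the 4 are diegetic: (1), (3).

2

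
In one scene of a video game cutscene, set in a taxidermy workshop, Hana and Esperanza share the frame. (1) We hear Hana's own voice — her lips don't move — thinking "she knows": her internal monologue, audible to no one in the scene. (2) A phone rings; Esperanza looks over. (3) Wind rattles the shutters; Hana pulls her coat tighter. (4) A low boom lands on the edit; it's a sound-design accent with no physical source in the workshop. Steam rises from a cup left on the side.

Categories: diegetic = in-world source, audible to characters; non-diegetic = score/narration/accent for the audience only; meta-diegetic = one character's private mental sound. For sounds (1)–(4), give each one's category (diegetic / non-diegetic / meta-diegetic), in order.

(1) Hana's thought-voice: a private mental sound no other character can hear → meta-diegetic.
Sound (2): an in-world source (a phone); characters could hear it, so diegetic.
Sound (3): it's the actual ambient sound of the location, so diegetic.
Sound (4): it's a sound-design accent with no in-world source; no one in the scene can hear it, so non-diegetic.

meta-diegetic, diegetic, diegetic, non-diegetic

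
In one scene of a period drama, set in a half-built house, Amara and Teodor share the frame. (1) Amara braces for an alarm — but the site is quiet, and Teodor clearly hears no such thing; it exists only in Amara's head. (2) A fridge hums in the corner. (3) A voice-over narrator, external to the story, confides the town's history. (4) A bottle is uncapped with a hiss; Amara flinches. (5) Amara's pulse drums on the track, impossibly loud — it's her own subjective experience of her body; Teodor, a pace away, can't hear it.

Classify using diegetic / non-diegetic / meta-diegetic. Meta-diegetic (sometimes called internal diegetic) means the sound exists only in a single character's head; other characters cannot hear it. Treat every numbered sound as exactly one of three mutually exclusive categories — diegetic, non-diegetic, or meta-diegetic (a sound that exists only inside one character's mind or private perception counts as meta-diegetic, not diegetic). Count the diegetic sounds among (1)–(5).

2

(1) the sound is imagined by Amara; nothing in the story world is producing it and Teodor can't hear it → meta-diegetic.
Sound (2): a fridge is part of the location's real environment, so diegetic.
(3) the narrator exists outside the story world, addressing only the audience → non-diegetic.
(4) is diegetic: a bottle is a real object/event in the scene's world.
Sound (5): it's Amara's internal bodily sensation rendered as sound; only Amara 'hears' it, so meta-diegetic.
Diegetic: (2), (4) — that's 2.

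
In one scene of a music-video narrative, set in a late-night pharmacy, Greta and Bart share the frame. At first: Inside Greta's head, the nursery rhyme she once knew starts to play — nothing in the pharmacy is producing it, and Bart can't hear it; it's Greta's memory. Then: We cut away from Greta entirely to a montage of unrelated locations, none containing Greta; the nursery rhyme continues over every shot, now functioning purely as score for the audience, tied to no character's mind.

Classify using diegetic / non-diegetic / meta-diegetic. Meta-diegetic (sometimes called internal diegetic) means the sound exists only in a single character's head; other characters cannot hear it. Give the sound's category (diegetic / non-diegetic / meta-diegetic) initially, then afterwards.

meta-diegetic, non-diegetic

Initially: the music lives inside Greta's mind alone; Bart can't hear it → meta-diegetic.
Afterwards: once it plays over shots Greta isn't in, detached from any character's subjectivity, it's conventional underscore → non-diegetic.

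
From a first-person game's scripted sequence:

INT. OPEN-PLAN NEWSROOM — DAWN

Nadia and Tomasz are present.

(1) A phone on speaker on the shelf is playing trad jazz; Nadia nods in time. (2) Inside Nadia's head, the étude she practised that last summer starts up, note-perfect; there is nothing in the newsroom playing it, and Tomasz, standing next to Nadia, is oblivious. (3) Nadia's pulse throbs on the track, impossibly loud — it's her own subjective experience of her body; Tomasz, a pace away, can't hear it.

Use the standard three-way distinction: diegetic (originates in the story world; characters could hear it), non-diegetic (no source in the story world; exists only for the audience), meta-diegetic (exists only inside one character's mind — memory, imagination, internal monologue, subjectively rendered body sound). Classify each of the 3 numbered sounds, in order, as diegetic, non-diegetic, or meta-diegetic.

diegetic, meta-diegetic, meta-diegetic

(1) source music from a phone on speaker, which exists in the story world → diegetic.
Sound (2): remembered music, private to Nadia — Tomasz is oblivious because it isn't in the room, so meta-diegetic.
(3) is meta-diegetic: point-of-audition from inside Nadia's body; not a sound in the room.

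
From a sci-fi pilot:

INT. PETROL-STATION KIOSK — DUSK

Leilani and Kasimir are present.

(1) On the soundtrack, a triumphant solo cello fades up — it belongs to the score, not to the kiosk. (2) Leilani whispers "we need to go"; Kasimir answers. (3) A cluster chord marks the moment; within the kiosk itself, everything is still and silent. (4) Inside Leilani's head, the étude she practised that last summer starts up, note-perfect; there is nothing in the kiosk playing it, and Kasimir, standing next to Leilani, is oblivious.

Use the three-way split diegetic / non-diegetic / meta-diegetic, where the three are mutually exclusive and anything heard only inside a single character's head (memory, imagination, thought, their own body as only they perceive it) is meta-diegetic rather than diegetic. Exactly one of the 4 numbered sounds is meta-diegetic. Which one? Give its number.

4

(1) is non-diegetic: it has no source in the story world and no character can hear it — it's underscore.
(2) is diegetic: spoken by a character present in the story world.
Sound (3): an editorial stinger — it belongs to the cut, not the story world, so non-diegetic.
(4) is meta-diegetic: it lives in Leilani's subjectivity, not in the kiosk.
Only (4) is meta-diegetic.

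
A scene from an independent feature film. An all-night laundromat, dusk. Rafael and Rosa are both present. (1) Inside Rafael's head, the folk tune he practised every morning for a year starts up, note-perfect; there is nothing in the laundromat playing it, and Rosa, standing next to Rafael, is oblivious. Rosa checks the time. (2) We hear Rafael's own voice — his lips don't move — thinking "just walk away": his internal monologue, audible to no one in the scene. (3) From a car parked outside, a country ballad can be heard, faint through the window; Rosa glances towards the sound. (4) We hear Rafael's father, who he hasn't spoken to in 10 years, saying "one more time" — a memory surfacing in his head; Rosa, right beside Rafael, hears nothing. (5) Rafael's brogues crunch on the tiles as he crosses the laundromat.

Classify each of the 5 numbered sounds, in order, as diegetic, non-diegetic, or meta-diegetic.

meta-diegetic, meta-diegetic, diegetic, meta-diegetic, diegetic

(1) is meta-diegetic: remembered music, private to Rafael — Rosa is oblivious because it isn't in the room.
(2) Rafael's thought-voice: a private mental sound no other character can hear → meta-diegetic.
(3) is diegetic: off-screen diegetic: the source is out of frame but still in the story's space.
(4) it's Rafael's recollection rendered as sound; the other character can't hear it → meta-diegetic.
(5) a character's body making contact with the set — an in-world sound → diegetic.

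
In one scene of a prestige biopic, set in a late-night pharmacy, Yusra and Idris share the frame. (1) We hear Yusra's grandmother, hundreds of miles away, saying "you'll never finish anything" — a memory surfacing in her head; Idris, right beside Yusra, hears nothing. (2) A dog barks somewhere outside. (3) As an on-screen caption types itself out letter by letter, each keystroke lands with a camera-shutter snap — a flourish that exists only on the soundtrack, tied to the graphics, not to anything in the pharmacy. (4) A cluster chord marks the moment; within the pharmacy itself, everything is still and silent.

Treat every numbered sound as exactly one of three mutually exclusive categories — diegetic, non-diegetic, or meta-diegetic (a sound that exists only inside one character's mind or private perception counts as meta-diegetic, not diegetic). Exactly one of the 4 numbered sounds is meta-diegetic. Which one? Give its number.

(1) is meta-diegetic: a remembered line, private to Yusra — not present in the room, not audible to Idris.
(2) a dog is a real object/event in the scene's world → diegetic.
Sound (3): the caption isn't part of the story world, so neither is the sound tied to it, so non-diegetic.
Sound (4): an editorial stinger — it belongs to the cut, not the story world, so non-diegetic.
Only (1) is meta-diegetic.

1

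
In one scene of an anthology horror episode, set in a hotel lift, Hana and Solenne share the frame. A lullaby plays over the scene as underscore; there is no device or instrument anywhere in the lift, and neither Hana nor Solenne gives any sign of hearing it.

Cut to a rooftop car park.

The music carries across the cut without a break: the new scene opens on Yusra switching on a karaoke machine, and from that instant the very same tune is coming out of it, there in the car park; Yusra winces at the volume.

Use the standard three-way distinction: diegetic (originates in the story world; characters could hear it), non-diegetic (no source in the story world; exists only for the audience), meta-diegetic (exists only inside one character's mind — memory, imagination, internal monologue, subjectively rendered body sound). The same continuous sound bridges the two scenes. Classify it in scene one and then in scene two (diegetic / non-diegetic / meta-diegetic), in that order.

non-diegetic, diegetic

Scene one: there's no in-world source anywhere and no character hears it — underscore for the audience only → non-diegetic.
Scene two: once Yusra turns on a karaoke machine, the music has a real source in the story world and Yusra reacts to it → diegetic.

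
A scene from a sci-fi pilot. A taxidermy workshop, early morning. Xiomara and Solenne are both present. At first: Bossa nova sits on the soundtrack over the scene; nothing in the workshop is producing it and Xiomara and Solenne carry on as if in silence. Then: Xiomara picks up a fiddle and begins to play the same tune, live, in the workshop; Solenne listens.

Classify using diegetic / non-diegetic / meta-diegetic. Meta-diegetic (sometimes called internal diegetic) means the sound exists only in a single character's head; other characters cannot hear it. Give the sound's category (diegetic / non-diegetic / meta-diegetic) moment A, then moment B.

Moment A: no in-world source exists and no character can hear it — underscore → non-diegetic.
Moment B: a fiddle is now a real source in the story world and the characters hear it → diegetic.

non-diegetic, diegetic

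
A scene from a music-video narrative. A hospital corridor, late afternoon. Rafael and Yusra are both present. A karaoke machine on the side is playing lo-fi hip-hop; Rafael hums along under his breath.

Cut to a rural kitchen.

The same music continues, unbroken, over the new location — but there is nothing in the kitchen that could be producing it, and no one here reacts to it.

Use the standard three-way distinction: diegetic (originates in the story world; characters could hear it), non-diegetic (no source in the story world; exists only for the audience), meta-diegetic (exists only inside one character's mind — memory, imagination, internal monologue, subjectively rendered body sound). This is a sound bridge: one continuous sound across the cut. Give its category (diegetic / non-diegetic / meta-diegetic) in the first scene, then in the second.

diegetic, non-diegetic

Scene one: a karaoke machine is an on-screen source and Rafael reacts to it → diegetic.
Scene two: there is no source in the kitchen and no one hears it — it's now underscore → non-diegetic.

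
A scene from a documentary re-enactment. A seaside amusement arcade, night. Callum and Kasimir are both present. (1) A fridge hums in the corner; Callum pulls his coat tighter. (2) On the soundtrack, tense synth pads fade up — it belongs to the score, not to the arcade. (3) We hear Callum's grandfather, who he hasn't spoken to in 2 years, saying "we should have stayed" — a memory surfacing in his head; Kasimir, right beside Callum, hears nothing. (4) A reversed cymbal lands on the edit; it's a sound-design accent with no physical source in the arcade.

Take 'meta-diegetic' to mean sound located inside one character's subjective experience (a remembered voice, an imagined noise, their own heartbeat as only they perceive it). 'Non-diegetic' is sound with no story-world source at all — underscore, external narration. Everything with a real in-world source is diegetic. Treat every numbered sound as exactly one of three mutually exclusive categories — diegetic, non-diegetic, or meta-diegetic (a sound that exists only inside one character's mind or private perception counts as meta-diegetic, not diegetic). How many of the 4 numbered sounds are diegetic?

Sound (1): a fridge is part of the location's real environment, so diegetic.
Sound (2): it has no source in the story world and no character can hear it — it's underscore, so non-diegetic.
(3) it's Callum's recollection rendered as sound; the other character can't hear it → meta-diegetic.
(4) is non-diegetic: it's a sound-design accent with no in-world source; no one in the scene can hear it.
So 1 of the 4 is diegetic: (1).

1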